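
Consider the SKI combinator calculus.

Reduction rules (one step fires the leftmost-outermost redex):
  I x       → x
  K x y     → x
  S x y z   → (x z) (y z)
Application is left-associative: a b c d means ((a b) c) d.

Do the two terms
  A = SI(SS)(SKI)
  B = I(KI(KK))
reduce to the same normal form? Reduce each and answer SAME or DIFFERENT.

Answer: DIFFERENT — A ⇓ SS(SKI), B ⇓ I

Reduction:
Term A:
  start: SI(SS)(SKI)
  →1  I(SKI)(SS(SKI))
  →2  SKI(SS(SKI))
  →3  K(SS(SKI))(I(SS(SKI)))
  →4  SS(SKI)

Term B:
  start: I(KI(KK))
  →1  KI(KK)
  →2  I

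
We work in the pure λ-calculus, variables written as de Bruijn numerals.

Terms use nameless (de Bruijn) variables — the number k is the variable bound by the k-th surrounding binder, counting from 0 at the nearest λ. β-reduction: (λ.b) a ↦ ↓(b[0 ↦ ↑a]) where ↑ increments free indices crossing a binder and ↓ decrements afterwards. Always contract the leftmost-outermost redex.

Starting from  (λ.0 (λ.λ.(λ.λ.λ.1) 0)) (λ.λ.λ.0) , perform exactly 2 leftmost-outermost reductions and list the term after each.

Answer: after 2 steps: λ.λ.0

Reduction:
  start: (λ.0 (λ.λ.(λ.λ.λ.1) 0)) (λ.λ.λ.0)
  [1] (λ.λ.λ.0) (λ.λ.(λ.λ.λ.1) 0)
  [2] λ.λ.0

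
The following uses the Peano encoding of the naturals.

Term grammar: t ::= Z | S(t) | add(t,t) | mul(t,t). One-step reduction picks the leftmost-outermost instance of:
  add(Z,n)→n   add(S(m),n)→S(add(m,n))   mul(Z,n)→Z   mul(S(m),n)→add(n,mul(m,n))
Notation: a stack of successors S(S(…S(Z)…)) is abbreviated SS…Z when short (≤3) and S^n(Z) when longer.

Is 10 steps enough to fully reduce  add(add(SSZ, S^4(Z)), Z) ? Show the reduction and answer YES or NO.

  start: add(add(SSZ, S^4(Z)), Z)
  [1] add(S(add(SZ, S^4(Z))), Z)
  [2] S(add(add(SZ, S^4(Z)), Z))
  [3] S(add(S(add(Z, S^4(Z))), Z))
  [4] S(S(add(add(Z, S^4(Z)), Z)))
  [5] S(S(add(S^4(Z), Z)))
  [6] S(S(S(add(SSSZ, Z))))
  [7] S(S(S(S(add(SSZ, Z)))))
  [8] S(S(S(S(S(add(SZ, Z))))))
  [9] S(S(S(S(S(S(add(Z, Z)))))))
  [10] S^6(Z)

Answer: YES — reaches normal form S^6(Z) in 10 ≤ 10 steps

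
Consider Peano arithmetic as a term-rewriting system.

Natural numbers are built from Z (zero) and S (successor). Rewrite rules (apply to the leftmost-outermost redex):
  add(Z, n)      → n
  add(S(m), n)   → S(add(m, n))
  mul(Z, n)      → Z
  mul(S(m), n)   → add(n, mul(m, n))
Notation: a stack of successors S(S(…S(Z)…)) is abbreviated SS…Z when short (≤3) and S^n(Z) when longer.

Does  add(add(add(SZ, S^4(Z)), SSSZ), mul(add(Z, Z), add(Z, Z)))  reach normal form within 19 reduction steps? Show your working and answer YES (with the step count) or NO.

  start: add(add(add(SZ, S^4(Z)), SSSZ), mul(add(Z, Z), add(Z, Z)))
  step 1: add(add(S(add(Z, S^4(Z))), SSSZ), mul(add(Z, Z), add(Z, Z)))
  step 2: add(S(add(add(Z, S^4(Z)), SSSZ)), mul(add(Z, Z), add(Z, Z)))
  step 3: S(add(add(add(Z, S^4(Z)), SSSZ), mul(add(Z, Z), add(Z, Z))))
  step 4: S(add(add(S^4(Z), SSSZ), mul(add(Z, Z), add(Z, Z))))
  step 5: S(add(S(add(SSSZ, SSSZ)), mul(add(Z, Z), add(Z, Z))))
  step 6: S(S(add(add(SSSZ, SSSZ), mul(add(Z, Z), add(Z, Z)))))
  step 7: S(S(add(S(add(SSZ, SSSZ)), mul(add(Z, Z), add(Z, Z)))))
  step 8: S(S(S(add(add(SSZ, SSSZ), mul(add(Z, Z), add(Z, Z))))))
  step 9: S(S(S(add(S(add(SZ, SSSZ)), mul(add(Z, Z), add(Z, Z))))))
  step 10: S(S(S(S(add(add(SZ, SSSZ), mul(add(Z, Z), add(Z, Z)))))))
  step 11: S(S(S(S(add(S(add(Z, SSSZ)), mul(add(Z, Z), add(Z, Z)))))))
  step 12: S(S(S(S(S(add(add(Z, SSSZ), mul(add(Z, Z), add(Z, Z))))))))
  step 13: S(S(S(S(S(add(SSSZ, mul(add(Z, Z), add(Z, Z))))))))
  step 14: S(S(S(S(S(S(add(SSZ, mul(add(Z, Z), add(Z, Z)))))))))
  step 15: S(S(S(S(S(S(S(add(SZ, mul(add(Z, Z), add(Z, Z))))))))))
  step 16: S(S(S(S(S(S(S(S(add(Z, mul(add(Z, Z), add(Z, Z)))))))))))
  step 17: S(S(S(S(S(S(S(S(mul(add(Z, Z), add(Z, Z))))))))))
  step 18: S(S(S(S(S(S(S(S(mul(Z, add(Z, Z))))))))))
  step 19: S^8(Z)

Answer: YES — reaches normal form S^8(Z) in 19 ≤ 19 steps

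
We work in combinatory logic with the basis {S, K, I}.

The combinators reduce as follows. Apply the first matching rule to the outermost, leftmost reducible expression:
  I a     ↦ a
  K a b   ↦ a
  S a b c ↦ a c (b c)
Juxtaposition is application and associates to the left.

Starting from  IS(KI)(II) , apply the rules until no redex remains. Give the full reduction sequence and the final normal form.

  start: IS(KI)(II)
  step 1: S(KI)(II)
  step 2: S(KI)I

Answer: normal form = S(KI)I  (in 2 steps)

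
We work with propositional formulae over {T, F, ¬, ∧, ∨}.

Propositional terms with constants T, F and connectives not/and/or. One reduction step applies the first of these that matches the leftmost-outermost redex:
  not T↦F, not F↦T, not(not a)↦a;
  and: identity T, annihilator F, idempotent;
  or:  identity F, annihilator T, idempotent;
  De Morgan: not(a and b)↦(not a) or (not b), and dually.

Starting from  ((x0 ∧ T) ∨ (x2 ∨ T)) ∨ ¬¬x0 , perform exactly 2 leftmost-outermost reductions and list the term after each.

  start: ((x0 ∧ T) ∨ (x2 ∨ T)) ∨ ¬¬x0
  →1  (x0 ∨ (x2 ∨ T)) ∨ ¬¬x0
  →2  (x0 ∨ T) ∨ ¬¬x0

Answer: after 2 steps: (x0 ∨ T) ∨ ¬¬x0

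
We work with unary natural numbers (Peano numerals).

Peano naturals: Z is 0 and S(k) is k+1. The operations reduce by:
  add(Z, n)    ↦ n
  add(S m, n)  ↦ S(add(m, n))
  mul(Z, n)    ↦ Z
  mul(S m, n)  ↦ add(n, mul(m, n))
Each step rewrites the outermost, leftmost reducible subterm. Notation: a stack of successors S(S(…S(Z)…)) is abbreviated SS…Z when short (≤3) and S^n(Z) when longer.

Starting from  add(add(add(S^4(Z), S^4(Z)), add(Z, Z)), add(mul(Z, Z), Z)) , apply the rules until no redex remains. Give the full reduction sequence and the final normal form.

  start: add(add(add(S^4(Z), S^4(Z)), add(Z, Z)), add(mul(Z, Z), Z))
  step 1: add(add(S(add(SSSZ, S^4(Z))), add(Z, Z)), add(mul(Z, Z), Z))
  step 2: add(S(add(add(SSSZ, S^4(Z)), add(Z, Z))), add(mul(Z, Z), Z))
  step 3: S(add(add(add(SSSZ, S^4(Z)), add(Z, Z)), add(mul(Z, Z), Z)))
  step 4: S(add(add(S(add(SSZ, S^4(Z))), add(Z, Z)), add(mul(Z, Z), Z)))
  step 5: S(add(S(add(add(SSZ, S^4(Z)), add(Z, Z))), add(mul(Z, Z), Z)))
  step 6: S(S(add(add(add(SSZ, S^4(Z)), add(Z, Z)), add(mul(Z, Z), Z))))
  step 7: S(S(add(add(S(add(SZ, S^4(Z))), add(Z, Z)), add(mul(Z, Z), Z))))
  step 8: S(S(add(S(add(add(SZ, S^4(Z)), add(Z, Z))), add(mul(Z, Z), Z))))
  step 9: S(S(S(add(add(add(SZ, S^4(Z)), add(Z, Z)), add(mul(Z, Z), Z)))))
  step 10: S(S(S(add(add(S(add(Z, S^4(Z))), add(Z, Z)), add(mul(Z, Z), Z)))))
  step 11: S(S(S(add(S(add(add(Z, S^4(Z)), add(Z, Z))), add(mul(Z, Z), Z)))))
  step 12: S(S(S(S(add(add(add(Z, S^4(Z)), add(Z, Z)), add(mul(Z, Z), Z))))))
  step 13: S(S(S(S(add(add(S^4(Z), add(Z, Z)), add(mul(Z, Z), Z))))))
  step 14: S(S(S(S(add(S(add(SSSZ, add(Z, Z))), add(mul(Z, Z), Z))))))
  step 15: S(S(S(S(S(add(add(SSSZ, add(Z, Z)), add(mul(Z, Z), Z)))))))
  step 16: S(S(S(S(S(add(S(add(SSZ, add(Z, Z))), add(mul(Z, Z), Z)))))))
  step 17: S(S(S(S(S(S(add(add(SSZ, add(Z, Z)), add(mul(Z, Z), Z))))))))
  step 18: S(S(S(S(S(S(add(S(add(SZ, add(Z, Z))), add(mul(Z, Z), Z))))))))
  step 19: S(S(S(S(S(S(S(add(add(SZ, add(Z, Z)), add(mul(Z, Z), Z)))))))))
  step 20: S(S(S(S(S(S(S(add(S(add(Z, add(Z, Z))), add(mul(Z, Z), Z)))))))))
  step 21: S(S(S(S(S(S(S(S(add(add(Z, add(Z, Z)), add(mul(Z, Z), Z))))))))))
  step 22: S(S(S(S(S(S(S(S(add(add(Z, Z), add(mul(Z, Z), Z))))))))))
  step 23: S(S(S(S(S(S(S(S(add(Z, add(mul(Z, Z), Z))))))))))
  step 24: S(S(S(S(S(S(S(S(add(mul(Z, Z), Z)))))))))
  step 25: S(S(S(S(S(S(S(S(add(Z, Z)))))))))
  step 26: S^8(Z)

Answer: normal form = S^8(Z)  (in 26 steps)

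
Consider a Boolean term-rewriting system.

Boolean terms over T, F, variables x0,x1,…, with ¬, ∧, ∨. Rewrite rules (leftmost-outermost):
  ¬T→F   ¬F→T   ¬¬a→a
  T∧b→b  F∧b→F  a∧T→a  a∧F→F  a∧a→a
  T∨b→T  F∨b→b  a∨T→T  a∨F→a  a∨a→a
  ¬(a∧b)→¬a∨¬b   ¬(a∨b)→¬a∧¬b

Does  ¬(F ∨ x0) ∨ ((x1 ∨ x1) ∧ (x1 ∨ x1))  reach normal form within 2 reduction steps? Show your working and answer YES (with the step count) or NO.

  start: ¬(F ∨ x0) ∨ ((x1 ∨ x1) ∧ (x1 ∨ x1))
  step 1: (¬F ∧ ¬x0) ∨ ((x1 ∨ x1) ∧ (x1 ∨ x1))
  step 2: (T ∧ ¬x0) ∨ ((x1 ∨ x1) ∧ (x1 ∨ x1))

Answer: NO — after 2 steps the term is (T ∧ ¬x0) ∨ ((x1 ∨ x1) ∧ (x1 ∨ x1)), not yet normal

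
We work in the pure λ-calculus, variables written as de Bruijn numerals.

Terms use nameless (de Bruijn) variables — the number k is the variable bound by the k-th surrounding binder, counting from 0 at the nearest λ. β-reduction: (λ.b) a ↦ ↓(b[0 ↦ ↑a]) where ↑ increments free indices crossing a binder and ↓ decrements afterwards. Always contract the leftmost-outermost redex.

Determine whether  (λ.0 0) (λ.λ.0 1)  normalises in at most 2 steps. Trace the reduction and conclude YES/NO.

Answer: YES — reaches normal form λ.0 (λ.λ.0 1) in 2 ≤ 2 steps

Working:
  start: (λ.0 0) (λ.λ.0 1)
  step 1: (λ.λ.0 1) (λ.λ.0 1)
  step 2: λ.0 (λ.λ.0 1)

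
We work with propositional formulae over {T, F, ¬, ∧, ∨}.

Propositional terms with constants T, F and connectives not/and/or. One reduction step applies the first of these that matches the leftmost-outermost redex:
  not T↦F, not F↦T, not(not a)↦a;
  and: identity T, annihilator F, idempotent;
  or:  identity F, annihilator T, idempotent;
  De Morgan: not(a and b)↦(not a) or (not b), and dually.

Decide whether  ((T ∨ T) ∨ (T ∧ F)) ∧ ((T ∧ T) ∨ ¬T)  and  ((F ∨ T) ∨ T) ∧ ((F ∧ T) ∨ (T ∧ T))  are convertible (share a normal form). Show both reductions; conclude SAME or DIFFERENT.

Term A:
  start: ((T ∨ T) ∨ (T ∧ F)) ∧ ((T ∧ T) ∨ ¬T)
  [1] (T ∨ (T ∧ F)) ∧ ((T ∧ T) ∨ ¬T)
  [2] T ∧ ((T ∧ T) ∨ ¬T)
  [3] (T ∧ T) ∨ ¬T
  [4] T ∨ ¬T
  [5] T

Term B:
  start: ((F ∨ T) ∨ T) ∧ ((F ∧ T) ∨ (T ∧ T))
  [1] T ∧ ((F ∧ T) ∨ (T ∧ T))
  [2] (F ∧ T) ∨ (T ∧ T)
  [3] F ∨ (T ∧ T)
  [4] T ∧ T
  [5] T

Answer: SAME — A ⇓ T, B ⇓ T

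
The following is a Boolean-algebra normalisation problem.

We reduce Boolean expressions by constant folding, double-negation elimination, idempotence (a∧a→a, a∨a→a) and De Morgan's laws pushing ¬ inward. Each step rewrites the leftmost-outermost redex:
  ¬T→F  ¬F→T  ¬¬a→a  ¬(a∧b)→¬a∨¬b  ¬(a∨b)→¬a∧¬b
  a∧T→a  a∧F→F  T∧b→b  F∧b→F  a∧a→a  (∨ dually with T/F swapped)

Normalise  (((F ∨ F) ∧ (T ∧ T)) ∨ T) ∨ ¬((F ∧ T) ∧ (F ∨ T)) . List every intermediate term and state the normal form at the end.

  start: (((F ∨ F) ∧ (T ∧ T)) ∨ T) ∨ ¬((F ∧ T) ∧ (F ∨ T))
  [1] T ∨ ¬((F ∧ T) ∧ (F ∨ T))
  [2] T

Answer: normal form = T  (in 2 steps)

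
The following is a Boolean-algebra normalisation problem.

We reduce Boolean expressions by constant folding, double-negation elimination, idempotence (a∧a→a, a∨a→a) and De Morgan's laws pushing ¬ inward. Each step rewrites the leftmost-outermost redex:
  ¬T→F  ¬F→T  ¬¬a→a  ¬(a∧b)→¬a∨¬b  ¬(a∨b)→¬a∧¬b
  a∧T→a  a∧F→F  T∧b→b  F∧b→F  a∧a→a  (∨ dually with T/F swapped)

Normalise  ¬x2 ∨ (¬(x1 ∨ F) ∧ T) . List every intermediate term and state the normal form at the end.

Answer: normal form = ¬x2 ∨ ¬x1  (in 4 steps)

Reduction:
  start: ¬x2 ∨ (¬(x1 ∨ F) ∧ T)
  step 1: ¬x2 ∨ ¬(x1 ∨ F)
  step 2: ¬x2 ∨ (¬x1 ∧ ¬F)
  step 3: ¬x2 ∨ (¬x1 ∧ T)
  step 4: ¬x2 ∨ ¬x1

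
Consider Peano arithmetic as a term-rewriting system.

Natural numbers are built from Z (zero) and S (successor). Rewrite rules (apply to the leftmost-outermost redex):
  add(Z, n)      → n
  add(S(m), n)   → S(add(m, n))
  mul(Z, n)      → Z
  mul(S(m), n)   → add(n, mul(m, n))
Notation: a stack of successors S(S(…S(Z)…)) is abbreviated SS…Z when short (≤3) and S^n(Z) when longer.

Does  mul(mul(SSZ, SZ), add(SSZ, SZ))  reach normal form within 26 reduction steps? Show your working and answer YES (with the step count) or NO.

  start: mul(mul(SSZ, SZ), add(SSZ, SZ))
  step 1: mul(add(SZ, mul(SZ, SZ)), add(SSZ, SZ))
  step 2: mul(S(add(Z, mul(SZ, SZ))), add(SSZ, SZ))
  step 3: add(add(SSZ, SZ), mul(add(Z, mul(SZ, SZ)), add(SSZ, SZ)))
  step 4: add(S(add(SZ, SZ)), mul(add(Z, mul(SZ, SZ)), add(SSZ, SZ)))
  step 5: S(add(add(SZ, SZ), mul(add(Z, mul(SZ, SZ)), add(SSZ, SZ))))
  step 6: S(add(S(add(Z, SZ)), mul(add(Z, mul(SZ, SZ)), add(SSZ, SZ))))
  step 7: S(S(add(add(Z, SZ), mul(add(Z, mul(SZ, SZ)), add(SSZ, SZ)))))
  step 8: S(S(add(SZ, mul(add(Z, mul(SZ, SZ)), add(SSZ, SZ)))))
  step 9: S(S(S(add(Z, mul(add(Z, mul(SZ, SZ)), add(SSZ, SZ))))))
  step 10: S(S(S(mul(add(Z, mul(SZ, SZ)), add(SSZ, SZ)))))
  step 11: S(S(S(mul(mul(SZ, SZ), add(SSZ, SZ)))))
  step 12: S(S(S(mul(add(SZ, mul(Z, SZ)), add(SSZ, SZ)))))
  step 13: S(S(S(mul(S(add(Z, mul(Z, SZ))), add(SSZ, SZ)))))
  step 14: S(S(S(add(add(SSZ, SZ), mul(add(Z, mul(Z, SZ)), add(SSZ, SZ))))))
  step 15: S(S(S(add(S(add(SZ, SZ)), mul(add(Z, mul(Z, SZ)), add(SSZ, SZ))))))
  step 16: S(S(S(S(add(add(SZ, SZ), mul(add(Z, mul(Z, SZ)), add(SSZ, SZ)))))))
  step 17: S(S(S(S(add(S(add(Z, SZ)), mul(add(Z, mul(Z, SZ)), add(SSZ, SZ)))))))
  step 18: S(S(S(S(S(add(add(Z, SZ), mul(add(Z, mul(Z, SZ)), add(SSZ, SZ))))))))
  step 19: S(S(S(S(S(add(SZ, mul(add(Z, mul(Z, SZ)), add(SSZ, SZ))))))))
  step 20: S(S(S(S(S(S(add(Z, mul(add(Z, mul(Z, SZ)), add(SSZ, SZ)))))))))
  step 21: S(S(S(S(S(S(mul(add(Z, mul(Z, SZ)), add(SSZ, SZ))))))))
  step 22: S(S(S(S(S(S(mul(mul(Z, SZ), add(SSZ, SZ))))))))
  step 23: S(S(S(S(S(S(mul(Z, add(SSZ, SZ))))))))
  step 24: S^6(Z)

Answer: YES — reaches normal form S^6(Z) in 24 ≤ 26 steps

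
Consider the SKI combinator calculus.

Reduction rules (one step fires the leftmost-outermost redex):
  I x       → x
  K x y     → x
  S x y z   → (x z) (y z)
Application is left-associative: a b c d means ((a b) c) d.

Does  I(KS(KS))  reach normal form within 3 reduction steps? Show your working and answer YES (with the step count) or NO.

  start: I(KS(KS))
  [1] KS(KS)
  [2] S

Answer: YES — reaches normal form S in 2 ≤ 3 steps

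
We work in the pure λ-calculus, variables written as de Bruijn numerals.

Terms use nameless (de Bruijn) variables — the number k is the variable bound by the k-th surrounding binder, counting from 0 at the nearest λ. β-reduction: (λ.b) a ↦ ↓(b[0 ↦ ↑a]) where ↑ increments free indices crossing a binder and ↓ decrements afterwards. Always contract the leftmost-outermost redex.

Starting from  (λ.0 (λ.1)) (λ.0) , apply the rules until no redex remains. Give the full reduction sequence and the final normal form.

  start: (λ.0 (λ.1)) (λ.0)
  →1  (λ.0) (λ.λ.0)
  →2  λ.λ.0

Answer: normal form = λ.λ.0  (in 2 steps)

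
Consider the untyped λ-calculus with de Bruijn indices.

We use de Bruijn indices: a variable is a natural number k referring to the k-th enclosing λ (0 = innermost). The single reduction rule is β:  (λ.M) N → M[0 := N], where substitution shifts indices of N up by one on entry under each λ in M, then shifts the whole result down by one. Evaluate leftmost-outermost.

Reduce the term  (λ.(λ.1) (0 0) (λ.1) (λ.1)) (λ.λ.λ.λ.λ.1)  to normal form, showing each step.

Answer: normal form = λ.λ.λ.1  (in 4 steps)

Working:
  start: (λ.(λ.1) (0 0) (λ.1) (λ.1)) (λ.λ.λ.λ.λ.1)
  →1  (λ.λ.λ.λ.λ.λ.1) ((λ.λ.λ.λ.λ.1) (λ.λ.λ.λ.λ.1)) (λ.λ.λ.λ.λ.λ.1) (λ.λ.λ.λ.λ.λ.1)
  →2  (λ.λ.λ.λ.λ.1) (λ.λ.λ.λ.λ.λ.1) (λ.λ.λ.λ.λ.λ.1)
  →3  (λ.λ.λ.λ.1) (λ.λ.λ.λ.λ.λ.1)
  →4  λ.λ.λ.1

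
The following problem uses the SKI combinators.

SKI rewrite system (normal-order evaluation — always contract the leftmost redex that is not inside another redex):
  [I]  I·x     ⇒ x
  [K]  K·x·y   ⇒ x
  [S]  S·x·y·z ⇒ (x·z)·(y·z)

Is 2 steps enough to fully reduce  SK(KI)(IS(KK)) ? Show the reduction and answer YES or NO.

Answer: NO — after 2 steps the term is IS(KK), not yet normal

Reduction:
  start: SK(KI)(IS(KK))
  →1  K(IS(KK))(KI(IS(KK)))
  →2  IS(KK)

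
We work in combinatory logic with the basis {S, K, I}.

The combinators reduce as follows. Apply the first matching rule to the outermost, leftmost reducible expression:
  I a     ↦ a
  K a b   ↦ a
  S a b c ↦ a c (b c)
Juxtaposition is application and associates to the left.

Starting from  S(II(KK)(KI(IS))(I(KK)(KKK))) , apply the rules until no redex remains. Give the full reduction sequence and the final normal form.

Answer: normal form = S(KK)  (in 5 steps)

Reduction:
  start: S(II(KK)(KI(IS))(I(KK)(KKK)))
  [1] S(I(KK)(KI(IS))(I(KK)(KKK)))
  [2] S(KK(KI(IS))(I(KK)(KKK)))
  [3] S(K(I(KK)(KKK)))
  [4] S(K(KK(KKK)))
  [5] S(KK)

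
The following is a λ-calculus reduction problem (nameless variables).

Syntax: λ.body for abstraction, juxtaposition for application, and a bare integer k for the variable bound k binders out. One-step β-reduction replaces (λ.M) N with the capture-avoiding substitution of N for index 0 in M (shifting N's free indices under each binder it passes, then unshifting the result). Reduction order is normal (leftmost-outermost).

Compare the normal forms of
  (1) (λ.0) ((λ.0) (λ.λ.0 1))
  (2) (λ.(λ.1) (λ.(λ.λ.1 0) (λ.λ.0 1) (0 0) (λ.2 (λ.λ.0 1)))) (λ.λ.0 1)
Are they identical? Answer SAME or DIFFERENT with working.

Term A:
  start: (λ.0) ((λ.0) (λ.λ.0 1))
  step 1: (λ.0) (λ.λ.0 1)
  step 2: λ.λ.0 1

Term B:
  start: (λ.(λ.1) (λ.(λ.λ.1 0) (λ.λ.0 1) (0 0) (λ.2 (λ.λ.0 1)))) (λ.λ.0 1)
  step 1: (λ.λ.λ.0 1) (λ.(λ.λ.1 0) (λ.λ.0 1) (0 0) (λ.(λ.λ.0 1) (λ.λ.0 1)))
  step 2: λ.λ.0 1

Answer: SAME — A ⇓ λ.λ.0 1, B ⇓ λ.λ.0 1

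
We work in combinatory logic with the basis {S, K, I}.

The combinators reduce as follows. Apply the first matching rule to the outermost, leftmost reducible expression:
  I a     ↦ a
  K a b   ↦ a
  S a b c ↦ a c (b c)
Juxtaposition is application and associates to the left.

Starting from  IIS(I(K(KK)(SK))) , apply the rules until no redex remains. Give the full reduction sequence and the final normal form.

  start: IIS(I(K(KK)(SK)))
  [1] IS(I(K(KK)(SK)))
  [2] S(I(K(KK)(SK)))
  [3] S(K(KK)(SK))
  [4] S(KK)

Answer: normal form = S(KK)  (in 4 steps)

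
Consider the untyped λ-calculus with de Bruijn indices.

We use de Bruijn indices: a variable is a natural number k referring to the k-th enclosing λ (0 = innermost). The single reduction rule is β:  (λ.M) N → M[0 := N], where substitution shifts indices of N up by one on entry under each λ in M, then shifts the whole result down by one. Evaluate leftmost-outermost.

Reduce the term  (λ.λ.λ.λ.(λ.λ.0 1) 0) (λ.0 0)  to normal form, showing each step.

Answer: normal form = λ.λ.λ.λ.0 1  (in 2 steps)

Derivation:
  start: (λ.λ.λ.λ.(λ.λ.0 1) 0) (λ.0 0)
  [1] λ.λ.λ.(λ.λ.0 1) 0
  [2] λ.λ.λ.λ.0 1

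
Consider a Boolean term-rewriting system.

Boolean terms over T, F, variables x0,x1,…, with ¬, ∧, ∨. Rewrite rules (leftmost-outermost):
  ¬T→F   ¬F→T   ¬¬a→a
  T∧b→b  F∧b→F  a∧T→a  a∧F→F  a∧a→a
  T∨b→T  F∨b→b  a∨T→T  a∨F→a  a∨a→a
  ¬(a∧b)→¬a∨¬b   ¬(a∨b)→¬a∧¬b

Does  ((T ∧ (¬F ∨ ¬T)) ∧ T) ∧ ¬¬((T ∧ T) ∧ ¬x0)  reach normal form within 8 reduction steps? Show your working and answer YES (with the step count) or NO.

  start: ((T ∧ (¬F ∨ ¬T)) ∧ T) ∧ ¬¬((T ∧ T) ∧ ¬x0)
  [1] (T ∧ (¬F ∨ ¬T)) ∧ ¬¬((T ∧ T) ∧ ¬x0)
  [2] (¬F ∨ ¬T) ∧ ¬¬((T ∧ T) ∧ ¬x0)
  [3] (T ∨ ¬T) ∧ ¬¬((T ∧ T) ∧ ¬x0)
  [4] T ∧ ¬¬((T ∧ T) ∧ ¬x0)
  [5] ¬¬((T ∧ T) ∧ ¬x0)
  [6] (T ∧ T) ∧ ¬x0
  [7] T ∧ ¬x0
  [8] ¬x0

Answer: YES — reaches normal form ¬x0 in 8 ≤ 8 steps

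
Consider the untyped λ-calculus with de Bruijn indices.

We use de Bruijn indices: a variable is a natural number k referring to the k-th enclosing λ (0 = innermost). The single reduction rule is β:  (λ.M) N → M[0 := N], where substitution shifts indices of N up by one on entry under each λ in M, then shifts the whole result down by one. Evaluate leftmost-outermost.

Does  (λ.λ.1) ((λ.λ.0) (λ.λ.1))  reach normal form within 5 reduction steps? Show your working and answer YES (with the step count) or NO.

  start: (λ.λ.1) ((λ.λ.0) (λ.λ.1))
  step 1: λ.(λ.λ.0) (λ.λ.1)
  step 2: λ.λ.0

Answer: YES — reaches normal form λ.λ.0 in 2 ≤ 5 steps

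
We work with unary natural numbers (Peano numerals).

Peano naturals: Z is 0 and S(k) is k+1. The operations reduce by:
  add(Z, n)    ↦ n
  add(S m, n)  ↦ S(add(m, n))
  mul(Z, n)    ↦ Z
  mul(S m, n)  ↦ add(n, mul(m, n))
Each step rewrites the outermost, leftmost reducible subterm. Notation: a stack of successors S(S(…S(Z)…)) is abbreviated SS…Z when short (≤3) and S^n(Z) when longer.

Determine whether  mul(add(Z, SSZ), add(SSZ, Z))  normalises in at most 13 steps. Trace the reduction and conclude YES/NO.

Answer: NO — after 13 steps the term is S(S(S(S(add(add(Z, Z), mul(Z, add(SSZ, Z))))))), not yet normal

Reduction:
  start: mul(add(Z, SSZ), add(SSZ, Z))
  →1  mul(SSZ, add(SSZ, Z))
  →2  add(add(SSZ, Z), mul(SZ, add(SSZ, Z)))
  →3  add(S(add(SZ, Z)), mul(SZ, add(SSZ, Z)))
  →4  S(add(add(SZ, Z), mul(SZ, add(SSZ, Z))))
  →5  S(add(S(add(Z, Z)), mul(SZ, add(SSZ, Z))))
  →6  S(S(add(add(Z, Z), mul(SZ, add(SSZ, Z)))))
  →7  S(S(add(Z, mul(SZ, add(SSZ, Z)))))
  →8  S(S(mul(SZ, add(SSZ, Z))))
  →9  S(S(add(add(SSZ, Z), mul(Z, add(SSZ, Z)))))
  →10  S(S(add(S(add(SZ, Z)), mul(Z, add(SSZ, Z)))))
  →11  S(S(S(add(add(SZ, Z), mul(Z, add(SSZ, Z))))))
  →12  S(S(S(add(S(add(Z, Z)), mul(Z, add(SSZ, Z))))))
  →13  S(S(S(S(add(add(Z, Z), mul(Z, add(SSZ, Z)))))))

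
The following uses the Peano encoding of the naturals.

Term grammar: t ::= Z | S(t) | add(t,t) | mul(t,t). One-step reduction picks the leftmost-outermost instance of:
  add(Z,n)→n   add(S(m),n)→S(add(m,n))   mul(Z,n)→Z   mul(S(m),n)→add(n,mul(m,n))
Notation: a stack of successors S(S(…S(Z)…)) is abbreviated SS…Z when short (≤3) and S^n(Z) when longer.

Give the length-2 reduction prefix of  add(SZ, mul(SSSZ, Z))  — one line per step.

Answer: after 2 steps: S(mul(SSSZ, Z))

Derivation:
  start: add(SZ, mul(SSSZ, Z))
  [1] S(add(Z, mul(SSSZ, Z)))
  [2] S(mul(SSSZ, Z))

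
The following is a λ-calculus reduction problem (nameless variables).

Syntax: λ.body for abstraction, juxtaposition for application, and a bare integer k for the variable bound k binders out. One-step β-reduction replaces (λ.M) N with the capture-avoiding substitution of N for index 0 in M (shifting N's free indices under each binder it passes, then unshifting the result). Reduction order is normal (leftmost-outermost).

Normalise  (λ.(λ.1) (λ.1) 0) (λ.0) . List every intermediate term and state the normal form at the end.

  start: (λ.(λ.1) (λ.1) 0) (λ.0)
  [1] (λ.λ.0) (λ.λ.0) (λ.0)
  [2] (λ.0) (λ.0)
  [3] λ.0

Answer: normal form = λ.0  (in 3 steps)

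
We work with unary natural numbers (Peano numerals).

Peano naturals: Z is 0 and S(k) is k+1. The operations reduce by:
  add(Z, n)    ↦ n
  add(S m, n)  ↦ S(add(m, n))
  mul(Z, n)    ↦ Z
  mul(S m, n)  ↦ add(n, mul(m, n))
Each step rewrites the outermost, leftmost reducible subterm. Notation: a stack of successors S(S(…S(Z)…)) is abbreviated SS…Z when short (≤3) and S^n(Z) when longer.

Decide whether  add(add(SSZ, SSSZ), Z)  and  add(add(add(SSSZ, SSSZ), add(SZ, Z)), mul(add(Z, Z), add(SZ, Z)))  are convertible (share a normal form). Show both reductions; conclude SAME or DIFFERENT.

Term A:
  start: add(add(SSZ, SSSZ), Z)
  [1] add(S(add(SZ, SSSZ)), Z)
  [2] S(add(add(SZ, SSSZ), Z))
  [3] S(add(S(add(Z, SSSZ)), Z))
  [4] S(S(add(add(Z, SSSZ), Z)))
  [5] S(S(add(SSSZ, Z)))
  [6] S(S(S(add(SSZ, Z))))
  [7] S(S(S(S(add(SZ, Z)))))
  [8] S(S(S(S(S(add(Z, Z))))))
  [9] S^5(Z)

Term B:
  start: add(add(add(SSSZ, SSSZ), add(SZ, Z)), mul(add(Z, Z), add(SZ, Z)))
  [1] add(add(S(add(SSZ, SSSZ)), add(SZ, Z)), mul(add(Z, Z), add(SZ, Z)))
  [2] add(S(add(add(SSZ, SSSZ), add(SZ, Z))), mul(add(Z, Z), add(SZ, Z)))
  [3] S(add(add(add(SSZ, SSSZ), add(SZ, Z)), mul(add(Z, Z), add(SZ, Z))))
  [4] S(add(add(S(add(SZ, SSSZ)), add(SZ, Z)), mul(add(Z, Z), add(SZ, Z))))
  [5] S(add(S(add(add(SZ, SSSZ), add(SZ, Z))), mul(add(Z, Z), add(SZ, Z))))
  [6] S(S(add(add(add(SZ, SSSZ), add(SZ, Z)), mul(add(Z, Z), add(SZ, Z)))))
  [7] S(S(add(add(S(add(Z, SSSZ)), add(SZ, Z)), mul(add(Z, Z), add(SZ, Z)))))
  [8] S(S(add(S(add(add(Z, SSSZ), add(SZ, Z))), mul(add(Z, Z), add(SZ, Z)))))
  [9] S(S(S(add(add(add(Z, SSSZ), add(SZ, Z)), mul(add(Z, Z), add(SZ, Z))))))
  [10] S(S(S(add(add(SSSZ, add(SZ, Z)), mul(add(Z, Z), add(SZ, Z))))))
  [11] S(S(S(add(S(add(SSZ, add(SZ, Z))), mul(add(Z, Z), add(SZ, Z))))))
  [12] S(S(S(S(add(add(SSZ, add(SZ, Z)), mul(add(Z, Z), add(SZ, Z)))))))
  [13] S(S(S(S(add(S(add(SZ, add(SZ, Z))), mul(add(Z, Z), add(SZ, Z)))))))
  [14] S(S(S(S(S(add(add(SZ, add(SZ, Z)), mul(add(Z, Z), add(SZ, Z))))))))
  [15] S(S(S(S(S(add(S(add(Z, add(SZ, Z))), mul(add(Z, Z), add(SZ, Z))))))))
  [16] S(S(S(S(S(S(add(add(Z, add(SZ, Z)), mul(add(Z, Z), add(SZ, Z)))))))))
  [17] S(S(S(S(S(S(add(add(SZ, Z), mul(add(Z, Z), add(SZ, Z)))))))))
  [18] S(S(S(S(S(S(add(S(add(Z, Z)), mul(add(Z, Z), add(SZ, Z)))))))))
  [19] S(S(S(S(S(S(S(add(add(Z, Z), mul(add(Z, Z), add(SZ, Z))))))))))
  [20] S(S(S(S(S(S(S(add(Z, mul(add(Z, Z), add(SZ, Z))))))))))
  [21] S(S(S(S(S(S(S(mul(add(Z, Z), add(SZ, Z)))))))))
  [22] S(S(S(S(S(S(S(mul(Z, add(SZ, Z)))))))))
  [23] S^7(Z)

Answer: DIFFERENT — A ⇓ S^5(Z), B ⇓ S^7(Z)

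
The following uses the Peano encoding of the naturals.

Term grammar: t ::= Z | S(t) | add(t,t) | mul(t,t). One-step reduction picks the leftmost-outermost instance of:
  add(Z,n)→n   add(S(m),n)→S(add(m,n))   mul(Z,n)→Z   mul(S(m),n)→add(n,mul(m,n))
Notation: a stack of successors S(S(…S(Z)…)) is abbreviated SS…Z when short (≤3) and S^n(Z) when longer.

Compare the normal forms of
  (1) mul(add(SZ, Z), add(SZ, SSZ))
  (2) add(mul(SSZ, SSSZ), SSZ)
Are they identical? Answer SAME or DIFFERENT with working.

Term A:
  start: mul(add(SZ, Z), add(SZ, SSZ))
  step 1: mul(S(add(Z, Z)), add(SZ, SSZ))
  step 2: add(add(SZ, SSZ), mul(add(Z, Z), add(SZ, SSZ)))
  step 3: add(S(add(Z, SSZ)), mul(add(Z, Z), add(SZ, SSZ)))
  step 4: S(add(add(Z, SSZ), mul(add(Z, Z), add(SZ, SSZ))))
  step 5: S(add(SSZ, mul(add(Z, Z), add(SZ, SSZ))))
  step 6: S(S(add(SZ, mul(add(Z, Z), add(SZ, SSZ)))))
  step 7: S(S(S(add(Z, mul(add(Z, Z), add(SZ, SSZ))))))
  step 8: S(S(S(mul(add(Z, Z), add(SZ, SSZ)))))
  step 9: S(S(S(mul(Z, add(SZ, SSZ)))))
  step 10: SSSZ

Term B:
  start: add(mul(SSZ, SSSZ), SSZ)
  step 1: add(add(SSSZ, mul(SZ, SSSZ)), SSZ)
  step 2: add(S(add(SSZ, mul(SZ, SSSZ))), SSZ)
  step 3: S(add(add(SSZ, mul(SZ, SSSZ)), SSZ))
  step 4: S(add(S(add(SZ, mul(SZ, SSSZ))), SSZ))
  step 5: S(S(add(add(SZ, mul(SZ, SSSZ)), SSZ)))
  step 6: S(S(add(S(add(Z, mul(SZ, SSSZ))), SSZ)))
  step 7: S(S(S(add(add(Z, mul(SZ, SSSZ)), SSZ))))
  step 8: S(S(S(add(mul(SZ, SSSZ), SSZ))))
  step 9: S(S(S(add(add(SSSZ, mul(Z, SSSZ)), SSZ))))
  step 10: S(S(S(add(S(add(SSZ, mul(Z, SSSZ))), SSZ))))
  step 11: S(S(S(S(add(add(SSZ, mul(Z, SSSZ)), SSZ)))))
  step 12: S(S(S(S(add(S(add(SZ, mul(Z, SSSZ))), SSZ)))))
  step 13: S(S(S(S(S(add(add(SZ, mul(Z, SSSZ)), SSZ))))))
  step 14: S(S(S(S(S(add(S(add(Z, mul(Z, SSSZ))), SSZ))))))
  step 15: S(S(S(S(S(S(add(add(Z, mul(Z, SSSZ)), SSZ)))))))
  step 16: S(S(S(S(S(S(add(mul(Z, SSSZ), SSZ)))))))
  step 17: S(S(S(S(S(S(add(Z, SSZ)))))))
  step 18: S^8(Z)

Answer: DIFFERENT — A ⇓ SSSZ, B ⇓ S^8(Z)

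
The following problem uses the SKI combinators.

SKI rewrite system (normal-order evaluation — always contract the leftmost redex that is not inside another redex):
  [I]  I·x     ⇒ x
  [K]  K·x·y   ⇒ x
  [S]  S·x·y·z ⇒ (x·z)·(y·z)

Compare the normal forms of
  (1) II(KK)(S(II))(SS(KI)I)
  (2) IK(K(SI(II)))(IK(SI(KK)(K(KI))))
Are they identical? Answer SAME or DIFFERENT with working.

Answer: SAME — A ⇓ K(SII), B ⇓ K(SII)

Working:
Term A:
  start: II(KK)(S(II))(SS(KI)I)
  [1] I(KK)(S(II))(SS(KI)I)
  [2] KK(S(II))(SS(KI)I)
  [3] K(SS(KI)I)
  [4] K(SI(KII))
  [5] K(SII)

Term B:
  start: IK(K(SI(II)))(IK(SI(KK)(K(KI))))
  [1] K(K(SI(II)))(IK(SI(KK)(K(KI))))
  [2] K(SI(II))
  [3] K(SII)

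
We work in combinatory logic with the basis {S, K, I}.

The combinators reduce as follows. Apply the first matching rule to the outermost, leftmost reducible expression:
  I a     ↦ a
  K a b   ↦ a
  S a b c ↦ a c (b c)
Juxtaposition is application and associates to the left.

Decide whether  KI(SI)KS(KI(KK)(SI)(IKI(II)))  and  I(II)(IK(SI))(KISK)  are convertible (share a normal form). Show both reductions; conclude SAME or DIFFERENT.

Answer: DIFFERENT — A ⇓ S, B ⇓ SI

Derivation:
Term A:
  start: KI(SI)KS(KI(KK)(SI)(IKI(II)))
  step 1: IKS(KI(KK)(SI)(IKI(II)))
  step 2: KS(KI(KK)(SI)(IKI(II)))
  step 3: S

Term B:
  start: I(II)(IK(SI))(KISK)
  step 1: II(IK(SI))(KISK)
  step 2: I(IK(SI))(KISK)
  step 3: IK(SI)(KISK)
  step 4: K(SI)(KISK)
  step 5: SI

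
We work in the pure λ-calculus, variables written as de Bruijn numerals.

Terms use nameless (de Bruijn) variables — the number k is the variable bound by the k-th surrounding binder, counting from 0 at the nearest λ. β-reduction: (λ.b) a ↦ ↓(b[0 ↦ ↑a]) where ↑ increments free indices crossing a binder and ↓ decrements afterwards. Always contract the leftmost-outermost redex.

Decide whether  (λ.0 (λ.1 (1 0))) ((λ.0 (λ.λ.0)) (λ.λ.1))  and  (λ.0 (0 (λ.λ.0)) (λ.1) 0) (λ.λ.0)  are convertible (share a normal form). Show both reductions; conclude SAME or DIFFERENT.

Answer: SAME — A ⇓ λ.λ.0, B ⇓ λ.λ.0

Reduction:
Term A:
  start: (λ.0 (λ.1 (1 0))) ((λ.0 (λ.λ.0)) (λ.λ.1))
  [1] (λ.0 (λ.λ.0)) (λ.λ.1) (λ.(λ.0 (λ.λ.0)) (λ.λ.1) ((λ.0 (λ.λ.0)) (λ.λ.1) 0))
  [2] (λ.λ.1) (λ.λ.0) (λ.(λ.0 (λ.λ.0)) (λ.λ.1) ((λ.0 (λ.λ.0)) (λ.λ.1) 0))
  [3] (λ.λ.λ.0) (λ.(λ.0 (λ.λ.0)) (λ.λ.1) ((λ.0 (λ.λ.0)) (λ.λ.1) 0))
  [4] λ.λ.0

Term B:
  start: (λ.0 (0 (λ.λ.0)) (λ.1) 0) (λ.λ.0)
  [1] (λ.λ.0) ((λ.λ.0) (λ.λ.0)) (λ.λ.λ.0) (λ.λ.0)
  [2] (λ.0) (λ.λ.λ.0) (λ.λ.0)
  [3] (λ.λ.λ.0) (λ.λ.0)
  [4] λ.λ.0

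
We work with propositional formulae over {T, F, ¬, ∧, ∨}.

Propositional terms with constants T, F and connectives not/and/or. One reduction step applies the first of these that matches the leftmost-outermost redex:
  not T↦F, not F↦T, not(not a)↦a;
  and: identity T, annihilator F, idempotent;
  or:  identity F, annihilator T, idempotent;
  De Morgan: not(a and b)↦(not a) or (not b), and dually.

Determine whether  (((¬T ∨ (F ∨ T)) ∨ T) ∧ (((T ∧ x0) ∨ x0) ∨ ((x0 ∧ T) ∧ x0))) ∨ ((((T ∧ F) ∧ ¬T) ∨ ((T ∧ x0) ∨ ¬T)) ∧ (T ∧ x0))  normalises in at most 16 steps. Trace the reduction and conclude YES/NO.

Answer: YES — reaches normal form x0 in 16 ≤ 16 steps

Derivation:
  start: (((¬T ∨ (F ∨ T)) ∨ T) ∧ (((T ∧ x0) ∨ x0) ∨ ((x0 ∧ T) ∧ x0))) ∨ ((((T ∧ F) ∧ ¬T) ∨ ((T ∧ x0) ∨ ¬T)) ∧ (T ∧ x0))
  →1  (T ∧ (((T ∧ x0) ∨ x0) ∨ ((x0 ∧ T) ∧ x0))) ∨ ((((T ∧ F) ∧ ¬T) ∨ ((T ∧ x0) ∨ ¬T)) ∧ (T ∧ x0))
  →2  (((T ∧ x0) ∨ x0) ∨ ((x0 ∧ T) ∧ x0)) ∨ ((((T ∧ F) ∧ ¬T) ∨ ((T ∧ x0) ∨ ¬T)) ∧ (T ∧ x0))
  →3  ((x0 ∨ x0) ∨ ((x0 ∧ T) ∧ x0)) ∨ ((((T ∧ F) ∧ ¬T) ∨ ((T ∧ x0) ∨ ¬T)) ∧ (T ∧ x0))
  →4  (x0 ∨ ((x0 ∧ T) ∧ x0)) ∨ ((((T ∧ F) ∧ ¬T) ∨ ((T ∧ x0) ∨ ¬T)) ∧ (T ∧ x0))
  →5  (x0 ∨ (x0 ∧ x0)) ∨ ((((T ∧ F) ∧ ¬T) ∨ ((T ∧ x0) ∨ ¬T)) ∧ (T ∧ x0))
  →6  (x0 ∨ x0) ∨ ((((T ∧ F) ∧ ¬T) ∨ ((T ∧ x0) ∨ ¬T)) ∧ (T ∧ x0))
  →7  x0 ∨ ((((T ∧ F) ∧ ¬T) ∨ ((T ∧ x0) ∨ ¬T)) ∧ (T ∧ x0))
  →8  x0 ∨ (((F ∧ ¬T) ∨ ((T ∧ x0) ∨ ¬T)) ∧ (T ∧ x0))
  →9  x0 ∨ ((F ∨ ((T ∧ x0) ∨ ¬T)) ∧ (T ∧ x0))
  →10  x0 ∨ (((T ∧ x0) ∨ ¬T) ∧ (T ∧ x0))
  →11  x0 ∨ ((x0 ∨ ¬T) ∧ (T ∧ x0))
  →12  x0 ∨ ((x0 ∨ F) ∧ (T ∧ x0))
  →13  x0 ∨ (x0 ∧ (T ∧ x0))
  →14  x0 ∨ (x0 ∧ x0)
  →15  x0 ∨ x0
  →16  x0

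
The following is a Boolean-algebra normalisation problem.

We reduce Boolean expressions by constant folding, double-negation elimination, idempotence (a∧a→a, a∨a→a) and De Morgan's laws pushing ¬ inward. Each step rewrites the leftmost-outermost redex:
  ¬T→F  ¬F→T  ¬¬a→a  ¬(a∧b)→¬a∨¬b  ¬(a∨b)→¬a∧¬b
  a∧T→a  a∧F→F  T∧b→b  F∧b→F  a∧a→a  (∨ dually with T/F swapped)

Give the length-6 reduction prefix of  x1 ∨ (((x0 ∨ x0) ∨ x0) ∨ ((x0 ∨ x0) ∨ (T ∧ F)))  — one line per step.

  start: x1 ∨ (((x0 ∨ x0) ∨ x0) ∨ ((x0 ∨ x0) ∨ (T ∧ F)))
  [1] x1 ∨ ((x0 ∨ x0) ∨ ((x0 ∨ x0) ∨ (T ∧ F)))
  [2] x1 ∨ (x0 ∨ ((x0 ∨ x0) ∨ (T ∧ F)))
  [3] x1 ∨ (x0 ∨ (x0 ∨ (T ∧ F)))
  [4] x1 ∨ (x0 ∨ (x0 ∨ F))
  [5] x1 ∨ (x0 ∨ x0)
  [6] x1 ∨ x0

Answer: after 6 steps: x1 ∨ x0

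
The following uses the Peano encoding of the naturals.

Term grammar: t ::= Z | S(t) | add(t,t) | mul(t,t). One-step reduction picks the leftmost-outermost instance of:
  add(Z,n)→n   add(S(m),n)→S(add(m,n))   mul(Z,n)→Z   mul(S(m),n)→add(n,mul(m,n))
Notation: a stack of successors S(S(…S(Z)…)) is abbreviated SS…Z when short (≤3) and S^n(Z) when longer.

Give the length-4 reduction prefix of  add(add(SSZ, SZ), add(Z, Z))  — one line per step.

Answer: after 4 steps: S(S(add(add(Z, SZ), add(Z, Z))))

Reduction:
  start: add(add(SSZ, SZ), add(Z, Z))
  step 1: add(S(add(SZ, SZ)), add(Z, Z))
  step 2: S(add(add(SZ, SZ), add(Z, Z)))
  step 3: S(add(S(add(Z, SZ)), add(Z, Z)))
  step 4: S(S(add(add(Z, SZ), add(Z, Z))))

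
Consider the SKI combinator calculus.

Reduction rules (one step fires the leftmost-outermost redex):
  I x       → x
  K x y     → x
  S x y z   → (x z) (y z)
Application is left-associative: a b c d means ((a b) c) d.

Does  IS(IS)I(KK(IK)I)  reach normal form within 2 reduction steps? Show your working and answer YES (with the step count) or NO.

Answer: NO — after 2 steps the term is IS(KK(IK)I)(I(KK(IK)I)), not yet normal

Working:
  start: IS(IS)I(KK(IK)I)
  [1] S(IS)I(KK(IK)I)
  [2] IS(KK(IK)I)(I(KK(IK)I))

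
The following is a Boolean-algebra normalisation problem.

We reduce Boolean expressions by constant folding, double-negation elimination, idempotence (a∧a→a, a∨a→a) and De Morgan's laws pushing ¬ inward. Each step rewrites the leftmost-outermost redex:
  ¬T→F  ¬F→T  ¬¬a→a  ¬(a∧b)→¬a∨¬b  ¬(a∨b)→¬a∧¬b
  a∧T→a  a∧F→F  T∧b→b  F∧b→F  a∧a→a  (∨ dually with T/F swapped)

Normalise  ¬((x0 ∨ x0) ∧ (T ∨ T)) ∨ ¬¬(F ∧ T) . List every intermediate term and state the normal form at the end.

Answer: normal form = ¬x0  (in 10 steps)

Working:
  start: ¬((x0 ∨ x0) ∧ (T ∨ T)) ∨ ¬¬(F ∧ T)
  →1  (¬(x0 ∨ x0) ∨ ¬(T ∨ T)) ∨ ¬¬(F ∧ T)
  →2  ((¬x0 ∧ ¬x0) ∨ ¬(T ∨ T)) ∨ ¬¬(F ∧ T)
  →3  (¬x0 ∨ ¬(T ∨ T)) ∨ ¬¬(F ∧ T)
  →4  (¬x0 ∨ (¬T ∧ ¬T)) ∨ ¬¬(F ∧ T)
  →5  (¬x0 ∨ ¬T) ∨ ¬¬(F ∧ T)
  →6  (¬x0 ∨ F) ∨ ¬¬(F ∧ T)
  →7  ¬x0 ∨ ¬¬(F ∧ T)
  →8  ¬x0 ∨ (F ∧ T)
  →9  ¬x0 ∨ F
  →10  ¬x0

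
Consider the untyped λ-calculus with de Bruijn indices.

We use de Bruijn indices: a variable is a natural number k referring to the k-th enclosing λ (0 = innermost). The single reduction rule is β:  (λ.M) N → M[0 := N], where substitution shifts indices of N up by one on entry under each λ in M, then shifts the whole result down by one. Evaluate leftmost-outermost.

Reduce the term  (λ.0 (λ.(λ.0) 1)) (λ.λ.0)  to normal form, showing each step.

  start: (λ.0 (λ.(λ.0) 1)) (λ.λ.0)
  [1] (λ.λ.0) (λ.(λ.0) (λ.λ.0))
  [2] λ.0

Answer: normal form = λ.0  (in 2 steps)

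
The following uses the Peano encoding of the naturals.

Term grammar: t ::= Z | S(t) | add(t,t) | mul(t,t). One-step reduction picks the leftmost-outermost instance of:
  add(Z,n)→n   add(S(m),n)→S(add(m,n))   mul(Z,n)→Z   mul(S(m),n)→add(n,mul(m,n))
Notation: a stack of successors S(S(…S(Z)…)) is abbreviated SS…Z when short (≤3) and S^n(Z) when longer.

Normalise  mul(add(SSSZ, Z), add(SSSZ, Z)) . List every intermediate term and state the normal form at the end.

  start: mul(add(SSSZ, Z), add(SSSZ, Z))
  →1  mul(S(add(SSZ, Z)), add(SSSZ, Z))
  →2  add(add(SSSZ, Z), mul(add(SSZ, Z), add(SSSZ, Z)))
  →3  add(S(add(SSZ, Z)), mul(add(SSZ, Z), add(SSSZ, Z)))
  →4  S(add(add(SSZ, Z), mul(add(SSZ, Z), add(SSSZ, Z))))
  →5  S(add(S(add(SZ, Z)), mul(add(SSZ, Z), add(SSSZ, Z))))
  →6  S(S(add(add(SZ, Z), mul(add(SSZ, Z), add(SSSZ, Z)))))
  →7  S(S(add(S(add(Z, Z)), mul(add(SSZ, Z), add(SSSZ, Z)))))
  →8  S(S(S(add(add(Z, Z), mul(add(SSZ, Z), add(SSSZ, Z))))))
  →9  S(S(S(add(Z, mul(add(SSZ, Z), add(SSSZ, Z))))))
  →10  S(S(S(mul(add(SSZ, Z), add(SSSZ, Z)))))
  →11  S(S(S(mul(S(add(SZ, Z)), add(SSSZ, Z)))))
  →12  S(S(S(add(add(SSSZ, Z), mul(add(SZ, Z), add(SSSZ, Z))))))
  →13  S(S(S(add(S(add(SSZ, Z)), mul(add(SZ, Z), add(SSSZ, Z))))))
  →14  S(S(S(S(add(add(SSZ, Z), mul(add(SZ, Z), add(SSSZ, Z)))))))
  →15  S(S(S(S(add(S(add(SZ, Z)), mul(add(SZ, Z), add(SSSZ, Z)))))))
  →16  S(S(S(S(S(add(add(SZ, Z), mul(add(SZ, Z), add(SSSZ, Z))))))))
  →17  S(S(S(S(S(add(S(add(Z, Z)), mul(add(SZ, Z), add(SSSZ, Z))))))))
  →18  S(S(S(S(S(S(add(add(Z, Z), mul(add(SZ, Z), add(SSSZ, Z)))))))))
  →19  S(S(S(S(S(S(add(Z, mul(add(SZ, Z), add(SSSZ, Z)))))))))
  →20  S(S(S(S(S(S(mul(add(SZ, Z), add(SSSZ, Z))))))))
  →21  S(S(S(S(S(S(mul(S(add(Z, Z)), add(SSSZ, Z))))))))
  →22  S(S(S(S(S(S(add(add(SSSZ, Z), mul(add(Z, Z), add(SSSZ, Z)))))))))
  →23  S(S(S(S(S(S(add(S(add(SSZ, Z)), mul(add(Z, Z), add(SSSZ, Z)))))))))
  →24  S(S(S(S(S(S(S(add(add(SSZ, Z), mul(add(Z, Z), add(SSSZ, Z))))))))))
  →25  S(S(S(S(S(S(S(add(S(add(SZ, Z)), mul(add(Z, Z), add(SSSZ, Z))))))))))
  →26  S(S(S(S(S(S(S(S(add(add(SZ, Z), mul(add(Z, Z), add(SSSZ, Z)))))))))))
  →27  S(S(S(S(S(S(S(S(add(S(add(Z, Z)), mul(add(Z, Z), add(SSSZ, Z)))))))))))
  →28  S(S(S(S(S(S(S(S(S(add(add(Z, Z), mul(add(Z, Z), add(SSSZ, Z))))))))))))
  →29  S(S(S(S(S(S(S(S(S(add(Z, mul(add(Z, Z), add(SSSZ, Z))))))))))))
  →30  S(S(S(S(S(S(S(S(S(mul(add(Z, Z), add(SSSZ, Z)))))))))))
  →31  S(S(S(S(S(S(S(S(S(mul(Z, add(SSSZ, Z)))))))))))
  →32  S^9(Z)

Answer: normal form = S^9(Z)  (in 32 steps)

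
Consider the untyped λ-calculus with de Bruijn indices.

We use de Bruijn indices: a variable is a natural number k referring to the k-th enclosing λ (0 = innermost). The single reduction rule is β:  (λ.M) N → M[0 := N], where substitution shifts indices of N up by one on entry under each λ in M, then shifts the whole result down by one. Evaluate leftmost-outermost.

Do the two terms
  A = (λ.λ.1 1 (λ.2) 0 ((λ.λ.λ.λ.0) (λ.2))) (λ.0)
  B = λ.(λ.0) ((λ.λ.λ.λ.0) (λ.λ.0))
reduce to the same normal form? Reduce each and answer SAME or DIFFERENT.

Term A:
  start: (λ.λ.1 1 (λ.2) 0 ((λ.λ.λ.λ.0) (λ.2))) (λ.0)
  [1] λ.(λ.0) (λ.0) (λ.λ.0) 0 ((λ.λ.λ.λ.0) (λ.λ.0))
  [2] λ.(λ.0) (λ.λ.0) 0 ((λ.λ.λ.λ.0) (λ.λ.0))
  [3] λ.(λ.λ.0) 0 ((λ.λ.λ.λ.0) (λ.λ.0))
  [4] λ.(λ.0) ((λ.λ.λ.λ.0) (λ.λ.0))
  [5] λ.(λ.λ.λ.λ.0) (λ.λ.0)
  [6] λ.λ.λ.λ.0

Term B:
  start: λ.(λ.0) ((λ.λ.λ.λ.0) (λ.λ.0))
  [1] λ.(λ.λ.λ.λ.0) (λ.λ.0)
  [2] λ.λ.λ.λ.0

Answer: SAME — A ⇓ λ.λ.λ.λ.0, B ⇓ λ.λ.λ.λ.0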